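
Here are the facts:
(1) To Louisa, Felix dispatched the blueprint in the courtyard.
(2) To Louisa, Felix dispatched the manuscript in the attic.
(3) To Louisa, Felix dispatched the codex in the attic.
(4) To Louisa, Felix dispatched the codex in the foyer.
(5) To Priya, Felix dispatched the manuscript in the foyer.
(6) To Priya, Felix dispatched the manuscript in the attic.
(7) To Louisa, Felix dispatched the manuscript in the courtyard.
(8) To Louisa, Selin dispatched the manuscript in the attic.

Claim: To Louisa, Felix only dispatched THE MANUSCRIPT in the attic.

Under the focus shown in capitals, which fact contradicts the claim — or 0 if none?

3

The capitals mark "the manuscript" as focus. So "only" rules out other things, with the rest (agent = Felix, recipient = Louisa, setting = in the attic) as background.
Fact (3) matches on agent = Felix, recipient = Louisa, setting = in the attic, but has thing = the codex instead. That refutes the claim.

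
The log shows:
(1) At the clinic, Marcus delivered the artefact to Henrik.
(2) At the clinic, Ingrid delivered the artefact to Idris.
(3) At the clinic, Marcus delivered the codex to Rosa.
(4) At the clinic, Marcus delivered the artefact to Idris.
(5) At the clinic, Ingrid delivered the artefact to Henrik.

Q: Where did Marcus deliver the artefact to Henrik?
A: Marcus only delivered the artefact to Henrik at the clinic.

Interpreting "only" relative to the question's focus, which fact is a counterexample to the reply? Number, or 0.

Answering "Where did ...?" puts focus on the setting — here, "at the clinic".
So "only" ranges over settings; the rest (same agent, thing, recipient (Marcus / the artefact / Henrik)) is presupposed.
No listed fact shares that background with another setting. Nothing contradicts the reply.
(Fact (4) would refute a reading with focus on the recipient — but that is not what the question asks.)

0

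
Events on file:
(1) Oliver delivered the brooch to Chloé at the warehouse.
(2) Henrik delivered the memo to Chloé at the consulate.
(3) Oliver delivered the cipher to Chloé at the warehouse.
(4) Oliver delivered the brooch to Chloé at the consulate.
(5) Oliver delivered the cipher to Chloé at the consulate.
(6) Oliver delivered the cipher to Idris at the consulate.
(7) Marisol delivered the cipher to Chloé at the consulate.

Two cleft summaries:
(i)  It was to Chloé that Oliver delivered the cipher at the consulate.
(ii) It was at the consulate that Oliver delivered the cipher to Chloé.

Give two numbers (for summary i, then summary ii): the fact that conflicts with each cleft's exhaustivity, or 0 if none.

Summary (i) focuses "Chloé" (the recipient); background same agent, thing, setting (Oliver / the cipher / at the consulate). Fact (6) matches that background with recipient = Idris — refutes (i).
Summary (ii) focuses "at the consulate" (the setting); background same agent, thing, recipient (Oliver / the cipher / Chloé). Fact (3) matches that background with setting = at the warehouse — refutes (ii).

6, 3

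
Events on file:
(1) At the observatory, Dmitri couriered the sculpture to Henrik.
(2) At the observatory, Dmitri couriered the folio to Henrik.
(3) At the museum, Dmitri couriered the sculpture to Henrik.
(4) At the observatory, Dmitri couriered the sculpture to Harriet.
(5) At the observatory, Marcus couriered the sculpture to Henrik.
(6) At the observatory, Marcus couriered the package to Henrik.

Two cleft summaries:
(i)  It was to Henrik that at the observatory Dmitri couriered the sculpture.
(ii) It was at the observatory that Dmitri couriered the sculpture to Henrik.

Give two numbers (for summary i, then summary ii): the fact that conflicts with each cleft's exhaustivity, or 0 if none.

Summary (i) focuses "Henrik" (the recipient); background Dmitri as agent and the sculpture as thing and at the observatory as setting. Fact (4) matches that background with recipient = Harriet — refutes (i).
Summary (ii) focuses "at the observatory" (the setting); background Dmitri as agent and the sculpture as thing and Henrik as recipient. Fact (3) matches that background with setting = at the museum — refutes (ii).

4, 3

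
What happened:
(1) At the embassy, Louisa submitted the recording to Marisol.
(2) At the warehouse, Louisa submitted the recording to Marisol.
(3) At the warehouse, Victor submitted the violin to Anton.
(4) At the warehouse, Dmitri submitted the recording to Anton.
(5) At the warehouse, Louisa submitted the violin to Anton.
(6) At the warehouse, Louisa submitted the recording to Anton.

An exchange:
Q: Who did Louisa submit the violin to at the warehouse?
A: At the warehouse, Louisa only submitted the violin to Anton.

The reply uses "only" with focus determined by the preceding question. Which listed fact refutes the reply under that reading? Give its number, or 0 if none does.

0

The question "Who did ... to ...?" targets the recipient, so in the reply the focus falls on "Anton".
So "only" ranges over recipients; the rest (same agent, thing, setting (Louisa / the violin / at the warehouse)) is presupposed.
No listed fact shares that background with another recipient. Nothing contradicts the reply.
(Fact (6) would refute a reading with focus on the thing — but that is not what the question asks.)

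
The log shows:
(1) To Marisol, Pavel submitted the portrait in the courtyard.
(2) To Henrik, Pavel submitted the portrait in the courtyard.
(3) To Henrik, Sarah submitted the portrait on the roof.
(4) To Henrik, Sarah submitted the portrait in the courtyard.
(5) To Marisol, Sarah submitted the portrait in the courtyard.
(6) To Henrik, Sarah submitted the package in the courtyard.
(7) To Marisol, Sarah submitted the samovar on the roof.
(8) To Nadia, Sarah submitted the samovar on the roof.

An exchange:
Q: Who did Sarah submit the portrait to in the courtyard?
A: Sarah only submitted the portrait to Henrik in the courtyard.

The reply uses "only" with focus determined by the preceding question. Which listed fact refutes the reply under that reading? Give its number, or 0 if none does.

5

The question "Who did ... to ...?" targets the recipient, so in the reply the focus falls on "Henrik".
"Only" then excludes alternative recipients while the background — Sarah as agent and the portrait as thing and in the courtyard as setting — is held fixed.
Fact (5) shares the background with a different recipient (Marisol) — counterexample.
(Fact (3) would refute a reading with focus on the setting — but that is not what the question asks.)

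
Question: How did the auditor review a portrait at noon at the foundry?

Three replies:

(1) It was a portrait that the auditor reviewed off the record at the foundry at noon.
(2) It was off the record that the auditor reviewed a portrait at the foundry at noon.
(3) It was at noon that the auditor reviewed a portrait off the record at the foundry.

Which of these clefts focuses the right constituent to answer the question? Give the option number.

The question word "how" targets the manner.
Option (1) clefts "a portrait" — the direct object, not what was asked.
Option (2) clefts "off the record" — that matches what the question asks about.
Option (3) clefts "at noon" — the time, not what was asked.
So the congruent reply is (2).

2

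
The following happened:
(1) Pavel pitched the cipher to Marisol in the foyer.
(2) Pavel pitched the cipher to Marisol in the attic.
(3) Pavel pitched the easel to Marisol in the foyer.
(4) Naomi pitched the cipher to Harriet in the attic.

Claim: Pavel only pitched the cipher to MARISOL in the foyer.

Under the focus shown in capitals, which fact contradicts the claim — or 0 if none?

Focus (in capitals) is "Marisol" — the recipient. "Only" excludes alternative recipients while holding fixed agent = Pavel, thing = the cipher, setting = in the foyer.
No fact matches agent = Pavel, thing = the cipher, setting = in the foyer with a different recipient — every other fact differs on at least one backgrounded slot. So no fact refutes it.

0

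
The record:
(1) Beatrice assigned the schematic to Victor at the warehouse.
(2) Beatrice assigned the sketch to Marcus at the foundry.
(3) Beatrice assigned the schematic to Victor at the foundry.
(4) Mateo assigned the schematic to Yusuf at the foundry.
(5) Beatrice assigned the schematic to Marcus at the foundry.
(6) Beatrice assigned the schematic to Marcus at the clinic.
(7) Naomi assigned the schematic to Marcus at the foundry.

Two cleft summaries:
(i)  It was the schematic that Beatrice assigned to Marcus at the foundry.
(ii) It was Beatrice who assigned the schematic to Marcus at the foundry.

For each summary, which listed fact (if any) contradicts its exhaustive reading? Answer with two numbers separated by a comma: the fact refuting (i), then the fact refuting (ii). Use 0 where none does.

Summary (i) focuses "the schematic" (the thing); background same agent, recipient, setting (Beatrice / Marcus / at the foundry). Fact (2) matches that background with thing = the sketch — refutes (i).
Summary (ii) focuses "Beatrice" (the agent); background same thing, recipient, setting (the schematic / Marcus / at the foundry). Fact (7) matches that background with agent = Naomi — refutes (ii).

2, 7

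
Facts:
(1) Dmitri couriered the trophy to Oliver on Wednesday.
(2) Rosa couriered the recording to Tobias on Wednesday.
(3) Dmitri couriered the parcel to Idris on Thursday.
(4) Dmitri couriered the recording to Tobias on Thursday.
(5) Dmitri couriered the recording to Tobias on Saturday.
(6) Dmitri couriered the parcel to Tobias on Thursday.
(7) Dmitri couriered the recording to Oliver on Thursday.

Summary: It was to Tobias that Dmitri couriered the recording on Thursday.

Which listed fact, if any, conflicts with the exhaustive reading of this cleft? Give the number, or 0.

7

The cleft puts "Tobias" in focus and presupposes the open proposition with agent = Dmitri, thing = the recording, setting = on Thursday.
Exhaustivity: Tobias is the only recipient satisfying that background.
But fact (7) also has agent = Dmitri, thing = the recording, setting = on Thursday, with recipient = Oliver — so the exhaustive reading fails.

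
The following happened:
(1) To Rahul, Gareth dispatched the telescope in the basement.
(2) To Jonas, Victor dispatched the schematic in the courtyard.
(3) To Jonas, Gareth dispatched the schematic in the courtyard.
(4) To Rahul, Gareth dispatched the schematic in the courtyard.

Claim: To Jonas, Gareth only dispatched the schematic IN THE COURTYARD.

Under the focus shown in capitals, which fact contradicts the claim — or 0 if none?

Focus (in capitals) is "in the courtyard" — the setting. "Only" excludes alternative settings while holding fixed agent = Gareth, thing = the schematic, recipient = Jonas.
Every other fact changes something in the background, not just the setting. Nothing refutes the claim.

0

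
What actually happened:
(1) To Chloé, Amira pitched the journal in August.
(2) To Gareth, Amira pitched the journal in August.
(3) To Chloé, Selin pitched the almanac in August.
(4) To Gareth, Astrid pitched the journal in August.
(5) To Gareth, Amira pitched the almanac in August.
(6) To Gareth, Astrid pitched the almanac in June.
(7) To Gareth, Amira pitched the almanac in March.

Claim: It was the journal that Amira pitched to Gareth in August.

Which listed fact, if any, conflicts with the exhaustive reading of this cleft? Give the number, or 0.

5

Focus of the cleft: "the journal" (the thing). Presupposed background: agent = Amira, recipient = Gareth, setting = in August.
The exhaustive reading says no other thing fits that background.
But fact (5) also has agent = Amira, recipient = Gareth, setting = in August, with thing = the almanac — so the exhaustive reading fails.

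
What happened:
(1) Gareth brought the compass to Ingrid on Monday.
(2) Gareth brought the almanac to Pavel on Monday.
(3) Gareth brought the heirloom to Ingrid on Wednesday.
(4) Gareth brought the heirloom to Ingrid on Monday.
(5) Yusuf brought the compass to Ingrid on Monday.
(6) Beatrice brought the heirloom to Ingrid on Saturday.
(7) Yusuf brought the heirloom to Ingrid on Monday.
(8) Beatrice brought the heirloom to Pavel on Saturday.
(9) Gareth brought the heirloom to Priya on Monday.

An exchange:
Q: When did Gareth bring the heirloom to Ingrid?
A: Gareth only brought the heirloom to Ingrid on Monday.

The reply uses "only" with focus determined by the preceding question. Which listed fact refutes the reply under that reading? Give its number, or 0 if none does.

3

The question "When did ...?" targets the setting, so in the reply the focus falls on "on Monday".
"Only" then excludes alternative settings while the background — agent = Gareth, thing = the heirloom, recipient = Ingrid — is held fixed.
Fact (3) shares the background with a different setting (on Wednesday) — counterexample.
(Fact (1) would refute a reading with focus on the thing — but that is not what the question asks.)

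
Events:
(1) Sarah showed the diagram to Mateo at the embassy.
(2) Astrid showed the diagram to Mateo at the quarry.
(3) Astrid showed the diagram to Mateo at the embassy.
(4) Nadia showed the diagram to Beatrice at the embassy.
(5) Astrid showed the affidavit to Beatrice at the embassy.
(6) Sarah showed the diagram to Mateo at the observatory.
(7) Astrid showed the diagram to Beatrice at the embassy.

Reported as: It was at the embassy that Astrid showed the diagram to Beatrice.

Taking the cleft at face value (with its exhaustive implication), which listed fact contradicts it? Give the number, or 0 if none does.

0

The cleft puts "at the embassy" in focus and presupposes the open proposition with same agent, thing, recipient (Astrid / the diagram / Beatrice).
Exhaustivity: at the embassy is the only setting satisfying that background.
No listed fact matches the background with a different setting. Exhaustivity holds.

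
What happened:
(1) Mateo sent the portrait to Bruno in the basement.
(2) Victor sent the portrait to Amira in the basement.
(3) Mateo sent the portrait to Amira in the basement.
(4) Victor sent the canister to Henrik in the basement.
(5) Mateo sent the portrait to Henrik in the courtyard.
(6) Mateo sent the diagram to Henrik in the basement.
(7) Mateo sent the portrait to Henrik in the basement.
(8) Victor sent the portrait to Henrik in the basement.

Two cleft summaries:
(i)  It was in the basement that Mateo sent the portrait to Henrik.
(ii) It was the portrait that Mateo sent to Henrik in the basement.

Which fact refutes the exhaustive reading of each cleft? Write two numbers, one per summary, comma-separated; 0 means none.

Summary (i) focuses "in the basement" (the setting); background same agent, thing, recipient (Mateo / the portrait / Henrik). Fact (5) matches that background with setting = in the courtyard — refutes (i).
Summary (ii) focuses "the portrait" (the thing); background same agent, recipient, setting (Mateo / Henrik / in the basement). Fact (6) matches that background with thing = the diagram — refutes (ii).

5, 6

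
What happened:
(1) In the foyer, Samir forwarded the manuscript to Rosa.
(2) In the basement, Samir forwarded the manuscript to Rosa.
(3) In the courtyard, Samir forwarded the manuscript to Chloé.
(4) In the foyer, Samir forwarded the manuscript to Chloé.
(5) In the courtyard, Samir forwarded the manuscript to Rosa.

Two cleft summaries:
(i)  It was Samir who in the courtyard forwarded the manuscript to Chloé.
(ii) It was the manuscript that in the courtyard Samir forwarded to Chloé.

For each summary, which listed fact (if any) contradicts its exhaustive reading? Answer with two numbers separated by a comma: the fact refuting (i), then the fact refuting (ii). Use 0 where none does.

(i): focus "Samir". No fact shares same thing, recipient, setting (the manuscript / Chloé / in the courtyard) with a different agent. 0.
(ii): focus "the manuscript". No fact shares same agent, recipient, setting (Samir / Chloé / in the courtyard) with a different thing. 0.

0, 0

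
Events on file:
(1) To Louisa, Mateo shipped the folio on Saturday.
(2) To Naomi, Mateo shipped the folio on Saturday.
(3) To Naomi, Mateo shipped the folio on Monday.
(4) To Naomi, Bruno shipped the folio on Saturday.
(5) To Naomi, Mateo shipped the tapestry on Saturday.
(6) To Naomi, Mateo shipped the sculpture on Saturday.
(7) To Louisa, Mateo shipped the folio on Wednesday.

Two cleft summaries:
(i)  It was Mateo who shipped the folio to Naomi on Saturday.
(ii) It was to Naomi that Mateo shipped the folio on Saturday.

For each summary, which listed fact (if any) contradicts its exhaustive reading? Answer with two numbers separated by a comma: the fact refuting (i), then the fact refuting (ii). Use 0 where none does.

4, 1

Summary (i) focuses "Mateo" (the agent); background the folio as thing and Naomi as recipient and on Saturday as setting. Fact (4) matches that background with agent = Bruno — refutes (i).
Summary (ii) focuses "Naomi" (the recipient); background Mateo as agent and the folio as thing and on Saturday as setting. Fact (1) matches that background with recipient = Louisa — refutes (ii).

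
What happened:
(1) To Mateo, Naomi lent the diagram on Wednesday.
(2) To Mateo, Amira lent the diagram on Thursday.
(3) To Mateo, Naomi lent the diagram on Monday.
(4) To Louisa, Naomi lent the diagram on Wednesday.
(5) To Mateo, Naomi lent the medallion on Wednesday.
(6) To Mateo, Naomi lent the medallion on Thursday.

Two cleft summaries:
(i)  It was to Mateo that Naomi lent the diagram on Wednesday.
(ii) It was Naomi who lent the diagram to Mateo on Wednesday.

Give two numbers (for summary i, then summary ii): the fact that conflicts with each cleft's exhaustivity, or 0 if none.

(i): focus "Mateo". Looking for agent = Naomi, thing = the diagram, setting = on Wednesday with some other recipient — fact (4) has Louisa there. Refuted.
(ii): focus "Naomi". No fact shares thing = the diagram, recipient = Mateo, setting = on Wednesday with a different agent. 0.

4, 0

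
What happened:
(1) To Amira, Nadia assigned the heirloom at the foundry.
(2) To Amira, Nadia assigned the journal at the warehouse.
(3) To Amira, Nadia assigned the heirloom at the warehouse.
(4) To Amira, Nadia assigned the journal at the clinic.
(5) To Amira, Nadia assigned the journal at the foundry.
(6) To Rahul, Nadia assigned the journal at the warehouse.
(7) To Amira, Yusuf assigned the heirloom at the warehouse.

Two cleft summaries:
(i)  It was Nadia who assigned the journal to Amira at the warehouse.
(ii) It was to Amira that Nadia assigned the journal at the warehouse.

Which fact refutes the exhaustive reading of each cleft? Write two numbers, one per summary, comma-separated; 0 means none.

0, 6

(i): focus "Nadia". No fact shares the journal as thing and Amira as recipient and at the warehouse as setting with a different agent. 0.
(ii): focus "Amira". Looking for Nadia as agent and the journal as thing and at the warehouse as setting with some other recipient — fact (6) has Rahul there. Refuted.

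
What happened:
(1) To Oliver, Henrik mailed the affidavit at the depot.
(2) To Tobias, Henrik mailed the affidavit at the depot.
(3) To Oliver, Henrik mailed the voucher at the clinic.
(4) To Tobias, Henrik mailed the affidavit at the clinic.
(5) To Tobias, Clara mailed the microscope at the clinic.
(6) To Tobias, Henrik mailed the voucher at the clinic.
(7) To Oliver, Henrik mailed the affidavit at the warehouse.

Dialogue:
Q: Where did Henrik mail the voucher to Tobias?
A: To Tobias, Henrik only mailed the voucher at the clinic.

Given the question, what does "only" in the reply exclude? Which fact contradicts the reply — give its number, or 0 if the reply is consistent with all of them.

0

The question "Where did ...?" targets the setting, so in the reply the focus falls on "at the clinic".
So "only" ranges over settings; the rest (Henrik as agent and the voucher as thing and Tobias as recipient) is presupposed.
No listed fact shares that background with another setting. Nothing contradicts the reply.
(Fact (3) would refute a reading with focus on the recipient — but that is not what the question asks.)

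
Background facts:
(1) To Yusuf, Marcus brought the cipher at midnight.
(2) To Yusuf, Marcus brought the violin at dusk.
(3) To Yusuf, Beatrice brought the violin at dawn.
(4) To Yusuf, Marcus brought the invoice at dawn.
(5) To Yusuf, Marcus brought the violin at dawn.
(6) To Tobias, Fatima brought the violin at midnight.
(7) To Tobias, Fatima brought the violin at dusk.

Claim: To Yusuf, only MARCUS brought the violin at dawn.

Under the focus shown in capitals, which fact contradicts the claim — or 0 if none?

3

The capitals mark "Marcus" as focus. So "only" rules out other agents, with the rest (the violin as thing and Yusuf as recipient and at dawn as setting) as background.
Fact (3) matches on the violin as thing and Yusuf as recipient and at dawn as setting, but has agent = Beatrice instead. That refutes the claim.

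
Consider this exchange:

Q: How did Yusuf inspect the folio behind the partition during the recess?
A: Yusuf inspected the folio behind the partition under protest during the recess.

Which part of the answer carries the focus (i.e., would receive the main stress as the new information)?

The wh-word "how" asks about the manner.
In the answer, "Yusuf", "the folio", "during the recess" and "behind the partition" are given — repeated from the question.
The constituent filling the manner gap is "under protest"; that is the focus and would carry nuclear stress.

under protest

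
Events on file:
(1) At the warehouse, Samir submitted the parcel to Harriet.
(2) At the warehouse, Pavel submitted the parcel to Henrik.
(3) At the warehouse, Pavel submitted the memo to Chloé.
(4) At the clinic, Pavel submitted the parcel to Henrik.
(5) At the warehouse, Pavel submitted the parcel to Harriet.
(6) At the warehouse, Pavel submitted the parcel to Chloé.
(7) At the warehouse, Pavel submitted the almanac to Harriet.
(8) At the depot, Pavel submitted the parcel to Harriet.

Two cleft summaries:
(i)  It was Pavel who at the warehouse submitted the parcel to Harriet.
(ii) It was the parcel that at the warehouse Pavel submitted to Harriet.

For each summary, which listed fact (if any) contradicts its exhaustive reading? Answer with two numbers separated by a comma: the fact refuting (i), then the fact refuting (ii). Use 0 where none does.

1, 7

(i): focus "Pavel". Looking for thing = the parcel, recipient = Harriet, setting = at the warehouse with some other agent — fact (1) has Samir there. Refuted.
(ii): focus "the parcel". Looking for agent = Pavel, recipient = Harriet, setting = at the warehouse with some other thing — fact (7) has the almanac there. Refuted.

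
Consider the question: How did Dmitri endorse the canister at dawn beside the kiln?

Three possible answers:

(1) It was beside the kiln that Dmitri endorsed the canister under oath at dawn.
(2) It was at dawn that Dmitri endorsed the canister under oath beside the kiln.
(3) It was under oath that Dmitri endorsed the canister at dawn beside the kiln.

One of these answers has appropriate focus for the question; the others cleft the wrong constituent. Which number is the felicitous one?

3

The question word "how" targets the manner.
Option (1) clefts "beside the kiln" — the location, not what was asked.
Option (2) clefts "at dawn" — the time, not what was asked.
Option (3) clefts "under oath" — that matches what the question asks about.
So the congruent reply is (3).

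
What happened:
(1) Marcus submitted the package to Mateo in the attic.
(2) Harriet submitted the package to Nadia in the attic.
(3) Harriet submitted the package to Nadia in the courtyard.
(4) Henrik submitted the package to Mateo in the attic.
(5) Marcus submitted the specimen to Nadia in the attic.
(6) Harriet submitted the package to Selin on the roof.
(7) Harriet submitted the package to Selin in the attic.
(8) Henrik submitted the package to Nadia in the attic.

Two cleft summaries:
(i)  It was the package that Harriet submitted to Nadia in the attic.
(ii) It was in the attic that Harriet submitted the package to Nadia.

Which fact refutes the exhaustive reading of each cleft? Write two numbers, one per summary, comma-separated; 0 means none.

0, 3

Summary (i) focuses "the package" (the thing); background agent = Harriet, recipient = Nadia, setting = in the attic. No fact matches that background with a different thing, so 0.
Summary (ii) focuses "in the attic" (the setting); background agent = Harriet, thing = the package, recipient = Nadia. Fact (3) matches that background with setting = in the courtyard — refutes (ii).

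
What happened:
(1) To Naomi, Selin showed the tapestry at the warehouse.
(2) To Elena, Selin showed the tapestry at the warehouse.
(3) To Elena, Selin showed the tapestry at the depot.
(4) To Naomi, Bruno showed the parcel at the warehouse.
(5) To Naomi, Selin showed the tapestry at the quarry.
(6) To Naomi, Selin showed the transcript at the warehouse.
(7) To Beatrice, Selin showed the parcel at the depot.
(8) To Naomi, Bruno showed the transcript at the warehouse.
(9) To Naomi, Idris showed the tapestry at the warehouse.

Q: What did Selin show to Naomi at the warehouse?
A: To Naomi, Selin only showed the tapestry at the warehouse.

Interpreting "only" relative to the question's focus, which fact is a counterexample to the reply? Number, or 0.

6

The question "What did ...?" targets the thing, so in the reply the focus falls on "the tapestry".
So "only" ranges over things; the rest (same agent, recipient, setting (Selin / Naomi / at the warehouse)) is presupposed.
Fact (6) shares the background with a different thing (the transcript) — counterexample.
(Fact (5) would refute a reading with focus on the setting — but that is not what the question asks.)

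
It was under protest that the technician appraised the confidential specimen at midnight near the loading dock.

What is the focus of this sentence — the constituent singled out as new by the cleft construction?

under protest

In an it-cleft "It was X that/who ...", the clefted constituent X is the focus; the that/who-clause expresses the presupposed open proposition.
Here the focus is "under protest". The backgrounded (presupposed) material includes "the technician", "the confidential specimen", "at midnight" and "near the loading dock".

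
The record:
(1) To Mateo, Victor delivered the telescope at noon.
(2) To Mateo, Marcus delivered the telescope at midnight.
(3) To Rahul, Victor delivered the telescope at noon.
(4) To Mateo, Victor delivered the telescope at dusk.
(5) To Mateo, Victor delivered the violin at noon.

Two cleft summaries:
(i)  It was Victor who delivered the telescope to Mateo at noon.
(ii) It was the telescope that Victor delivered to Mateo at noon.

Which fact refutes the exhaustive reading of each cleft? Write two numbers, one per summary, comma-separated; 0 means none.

0, 5

(i): focus "Victor". No fact shares same thing, recipient, setting (the telescope / Mateo / at noon) with a different agent. 0.
(ii): focus "the telescope". Looking for same agent, recipient, setting (Victor / Mateo / at noon) with some other thing — fact (5) has the violin there. Refuted.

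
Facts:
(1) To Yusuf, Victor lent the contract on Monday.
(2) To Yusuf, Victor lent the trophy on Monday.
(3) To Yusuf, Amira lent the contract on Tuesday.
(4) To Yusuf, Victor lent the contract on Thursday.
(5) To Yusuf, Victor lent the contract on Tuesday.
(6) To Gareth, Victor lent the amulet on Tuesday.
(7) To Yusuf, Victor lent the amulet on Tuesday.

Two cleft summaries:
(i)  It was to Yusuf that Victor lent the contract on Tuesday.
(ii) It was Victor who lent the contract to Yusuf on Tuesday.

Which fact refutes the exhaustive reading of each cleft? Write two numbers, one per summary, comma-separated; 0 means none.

0, 3

(i): focus "Yusuf". No fact shares agent = Victor, thing = the contract, setting = on Tuesday with a different recipient. 0.
(ii): focus "Victor". Looking for thing = the contract, recipient = Yusuf, setting = on Tuesday with some other agent — fact (3) has Amira there. Refuted.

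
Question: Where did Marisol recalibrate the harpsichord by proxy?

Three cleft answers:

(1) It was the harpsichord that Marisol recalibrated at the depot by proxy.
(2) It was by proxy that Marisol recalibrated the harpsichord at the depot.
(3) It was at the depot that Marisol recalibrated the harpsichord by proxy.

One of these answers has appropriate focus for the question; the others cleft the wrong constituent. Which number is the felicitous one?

3

The question word "where" targets the location.
Option (1) clefts "the harpsichord" — the direct object, not what was asked.
Option (2) clefts "by proxy" — the manner, not what was asked.
Option (3) clefts "at the depot" — that matches what the question asks about.
So the congruent reply is (3).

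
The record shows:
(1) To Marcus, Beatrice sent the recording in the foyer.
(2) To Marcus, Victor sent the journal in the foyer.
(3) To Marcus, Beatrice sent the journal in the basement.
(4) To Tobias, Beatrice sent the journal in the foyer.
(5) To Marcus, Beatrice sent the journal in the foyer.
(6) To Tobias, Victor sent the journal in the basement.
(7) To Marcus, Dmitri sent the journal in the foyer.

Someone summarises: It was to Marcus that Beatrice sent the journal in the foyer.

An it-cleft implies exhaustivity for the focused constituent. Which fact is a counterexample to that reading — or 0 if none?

The cleft puts "Marcus" in focus and presupposes the open proposition with agent = Beatrice, thing = the journal, setting = in the foyer.
Exhaustivity: Marcus is the only recipient satisfying that background.
But fact (4) also has agent = Beatrice, thing = the journal, setting = in the foyer, with recipient = Tobias — so the exhaustive reading fails.

4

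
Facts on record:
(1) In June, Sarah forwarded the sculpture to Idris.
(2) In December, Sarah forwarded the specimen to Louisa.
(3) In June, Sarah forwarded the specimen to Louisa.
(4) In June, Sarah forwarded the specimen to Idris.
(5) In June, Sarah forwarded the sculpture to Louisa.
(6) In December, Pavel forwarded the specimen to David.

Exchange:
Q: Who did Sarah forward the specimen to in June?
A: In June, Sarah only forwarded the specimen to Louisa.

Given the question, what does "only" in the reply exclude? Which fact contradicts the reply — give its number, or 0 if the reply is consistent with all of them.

Answering "Who did ... to ...?" puts focus on the recipient — here, "Louisa".
So "only" ranges over recipients; the rest (same agent, thing, setting (Sarah / the specimen / in June)) is presupposed.
Fact (4) shares the background with a different recipient (Idris) — counterexample.
(Fact (5) would refute a reading with focus on the thing — but that is not what the question asks.)

4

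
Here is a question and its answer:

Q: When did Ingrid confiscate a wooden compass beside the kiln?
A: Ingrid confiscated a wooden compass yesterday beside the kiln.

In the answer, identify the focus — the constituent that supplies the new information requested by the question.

yesterday

The wh-word "when" asks about the time.
In the answer, "Ingrid", "a wooden compass" and "beside the kiln" are given — repeated from the question.
The constituent filling the time gap is "yesterday"; that is the focus and would carry nuclear stress.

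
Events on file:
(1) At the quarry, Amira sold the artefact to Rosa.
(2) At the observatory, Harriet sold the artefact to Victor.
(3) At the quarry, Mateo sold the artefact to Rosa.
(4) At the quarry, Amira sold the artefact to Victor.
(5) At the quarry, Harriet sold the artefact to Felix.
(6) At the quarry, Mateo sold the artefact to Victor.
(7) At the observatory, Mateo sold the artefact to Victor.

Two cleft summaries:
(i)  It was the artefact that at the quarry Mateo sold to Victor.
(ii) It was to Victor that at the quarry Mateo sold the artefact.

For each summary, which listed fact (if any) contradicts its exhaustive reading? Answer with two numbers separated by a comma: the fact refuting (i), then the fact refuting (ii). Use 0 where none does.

Summary (i) focuses "the artefact" (the thing); background agent = Mateo, recipient = Victor, setting = at the quarry. No fact matches that background with a different thing, so 0.
Summary (ii) focuses "Victor" (the recipient); background agent = Mateo, thing = the artefact, setting = at the quarry. Fact (3) matches that background with recipient = Rosa — refutes (ii).

0, 3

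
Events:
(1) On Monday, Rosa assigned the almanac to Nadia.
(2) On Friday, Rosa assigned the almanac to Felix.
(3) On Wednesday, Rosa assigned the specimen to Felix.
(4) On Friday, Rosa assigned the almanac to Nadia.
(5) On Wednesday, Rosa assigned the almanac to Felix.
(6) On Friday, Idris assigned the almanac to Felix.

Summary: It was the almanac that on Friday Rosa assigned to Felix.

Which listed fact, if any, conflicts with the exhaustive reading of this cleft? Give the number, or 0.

0

Focus of the cleft: "the almanac" (the thing). Presupposed background: agent = Rosa, recipient = Felix, setting = on Friday.
Exhaustivity: the almanac is the only thing satisfying that background.
Every other fact differs from the presupposition on some backgrounded slot, so none challenges the exhaustivity.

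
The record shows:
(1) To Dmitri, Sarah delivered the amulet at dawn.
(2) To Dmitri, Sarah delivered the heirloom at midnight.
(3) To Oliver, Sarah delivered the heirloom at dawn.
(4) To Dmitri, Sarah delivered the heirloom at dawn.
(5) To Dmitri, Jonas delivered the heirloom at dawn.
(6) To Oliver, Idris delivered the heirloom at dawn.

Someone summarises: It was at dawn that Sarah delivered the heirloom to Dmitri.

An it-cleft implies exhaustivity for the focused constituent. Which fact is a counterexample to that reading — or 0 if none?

The cleft puts "at dawn" in focus and presupposes the open proposition with same agent, thing, recipient (Sarah / the heirloom / Dmitri).
The exhaustive reading says no other setting fits that background.
But fact (2) also has same agent, thing, recipient (Sarah / the heirloom / Dmitri), with setting = at midnight — so the exhaustive reading fails.

2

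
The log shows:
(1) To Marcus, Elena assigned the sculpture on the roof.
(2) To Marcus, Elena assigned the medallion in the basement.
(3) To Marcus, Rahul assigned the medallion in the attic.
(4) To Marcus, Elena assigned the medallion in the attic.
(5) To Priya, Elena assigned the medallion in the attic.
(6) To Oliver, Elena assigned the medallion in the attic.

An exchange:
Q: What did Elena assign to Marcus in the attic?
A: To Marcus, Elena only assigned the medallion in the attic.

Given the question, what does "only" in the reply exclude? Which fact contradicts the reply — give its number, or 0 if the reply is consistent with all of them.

0

The question "What did ...?" targets the thing, so in the reply the focus falls on "the medallion".
"Only" then excludes alternative things while the background — agent = Elena, recipient = Marcus, setting = in the attic — is held fixed.
No fact keeps agent = Elena, recipient = Marcus, setting = in the attic while changing the thing; every other fact differs on something backgrounded. The reply stands.
(Fact (5) would refute a reading with focus on the recipient — but that is not what the question asks.)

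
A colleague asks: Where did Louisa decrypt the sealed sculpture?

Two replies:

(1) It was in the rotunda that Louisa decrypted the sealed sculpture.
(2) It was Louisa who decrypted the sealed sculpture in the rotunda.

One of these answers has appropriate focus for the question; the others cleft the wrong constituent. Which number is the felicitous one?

1

The question word "where" targets the location.
Option (1) clefts "in the rotunda" — that matches what the question asks about.
Option (2) clefts "Louisa" — the subject (agent), not what was asked.
So the congruent reply is (1).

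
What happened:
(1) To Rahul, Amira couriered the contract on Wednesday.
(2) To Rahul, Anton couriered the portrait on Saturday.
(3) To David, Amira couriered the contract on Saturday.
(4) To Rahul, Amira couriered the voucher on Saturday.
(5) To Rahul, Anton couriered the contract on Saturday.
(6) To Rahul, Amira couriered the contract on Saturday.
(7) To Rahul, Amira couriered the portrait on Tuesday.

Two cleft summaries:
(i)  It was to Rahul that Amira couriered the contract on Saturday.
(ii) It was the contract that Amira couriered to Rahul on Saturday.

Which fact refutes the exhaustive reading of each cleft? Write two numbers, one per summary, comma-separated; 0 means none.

3, 4

(i): focus "Rahul". Looking for same agent, thing, setting (Amira / the contract / on Saturday) with some other recipient — fact (3) has David there. Refuted.
(ii): focus "the contract". Looking for same agent, recipient, setting (Amira / Rahul / on Saturday) with some other thing — fact (4) has the voucher there. Refuted.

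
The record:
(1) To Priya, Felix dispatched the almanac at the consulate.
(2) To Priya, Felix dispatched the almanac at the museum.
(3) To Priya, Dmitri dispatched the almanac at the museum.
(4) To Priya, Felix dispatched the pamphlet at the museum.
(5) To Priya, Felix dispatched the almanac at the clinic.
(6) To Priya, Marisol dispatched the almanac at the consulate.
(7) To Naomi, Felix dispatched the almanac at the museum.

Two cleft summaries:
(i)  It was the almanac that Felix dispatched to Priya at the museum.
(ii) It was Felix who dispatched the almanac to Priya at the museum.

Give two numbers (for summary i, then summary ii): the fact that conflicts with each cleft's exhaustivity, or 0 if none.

Summary (i) focuses "the almanac" (the thing); background agent = Felix, recipient = Priya, setting = at the museum. Fact (4) matches that background with thing = the pamphlet — refutes (i).
Summary (ii) focuses "Felix" (the agent); background thing = the almanac, recipient = Priya, setting = at the museum. Fact (3) matches that background with agent = Dmitri — refutes (ii).

4, 3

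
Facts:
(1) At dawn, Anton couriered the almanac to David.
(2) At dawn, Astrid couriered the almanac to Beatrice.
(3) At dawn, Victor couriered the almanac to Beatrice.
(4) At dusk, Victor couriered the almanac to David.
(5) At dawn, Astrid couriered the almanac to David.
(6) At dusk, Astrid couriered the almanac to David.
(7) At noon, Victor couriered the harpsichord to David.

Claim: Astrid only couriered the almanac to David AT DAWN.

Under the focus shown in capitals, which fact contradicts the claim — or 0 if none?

The capitals mark "at dawn" as focus. So "only" rules out other settings, with the rest (agent = Astrid, thing = the almanac, recipient = David) as background.
Fact (6) matches on agent = Astrid, thing = the almanac, recipient = David, but has setting = at dusk instead. That refutes the claim.

6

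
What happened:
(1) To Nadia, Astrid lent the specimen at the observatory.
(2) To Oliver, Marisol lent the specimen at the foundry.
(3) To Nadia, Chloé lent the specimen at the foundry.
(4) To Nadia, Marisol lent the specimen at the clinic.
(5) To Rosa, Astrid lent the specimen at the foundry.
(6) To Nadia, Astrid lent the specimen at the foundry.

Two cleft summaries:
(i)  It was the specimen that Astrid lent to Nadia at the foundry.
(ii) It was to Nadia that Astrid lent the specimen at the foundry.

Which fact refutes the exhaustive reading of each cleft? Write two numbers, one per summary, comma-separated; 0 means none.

0, 5

Summary (i) focuses "the specimen" (the thing); background same agent, recipient, setting (Astrid / Nadia / at the foundry). No fact matches that background with a different thing, so 0.
Summary (ii) focuses "Nadia" (the recipient); background same agent, thing, setting (Astrid / the specimen / at the foundry). Fact (5) matches that background with recipient = Rosa — refutes (ii).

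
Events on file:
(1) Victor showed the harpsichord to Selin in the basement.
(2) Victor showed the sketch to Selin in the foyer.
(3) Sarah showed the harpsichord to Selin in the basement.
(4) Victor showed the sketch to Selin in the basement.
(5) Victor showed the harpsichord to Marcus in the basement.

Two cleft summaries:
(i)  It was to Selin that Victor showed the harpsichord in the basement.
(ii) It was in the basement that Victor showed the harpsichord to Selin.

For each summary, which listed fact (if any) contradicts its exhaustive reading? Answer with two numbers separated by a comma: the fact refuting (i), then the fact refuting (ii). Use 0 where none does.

5, 0

Summary (i) focuses "Selin" (the recipient); background same agent, thing, setting (Victor / the harpsichord / in the basement). Fact (5) matches that background with recipient = Marcus — refutes (i).
Summary (ii) focuses "in the basement" (the setting); background same agent, thing, recipient (Victor / the harpsichord / Selin). No fact matches that background with a different setting, so 0.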